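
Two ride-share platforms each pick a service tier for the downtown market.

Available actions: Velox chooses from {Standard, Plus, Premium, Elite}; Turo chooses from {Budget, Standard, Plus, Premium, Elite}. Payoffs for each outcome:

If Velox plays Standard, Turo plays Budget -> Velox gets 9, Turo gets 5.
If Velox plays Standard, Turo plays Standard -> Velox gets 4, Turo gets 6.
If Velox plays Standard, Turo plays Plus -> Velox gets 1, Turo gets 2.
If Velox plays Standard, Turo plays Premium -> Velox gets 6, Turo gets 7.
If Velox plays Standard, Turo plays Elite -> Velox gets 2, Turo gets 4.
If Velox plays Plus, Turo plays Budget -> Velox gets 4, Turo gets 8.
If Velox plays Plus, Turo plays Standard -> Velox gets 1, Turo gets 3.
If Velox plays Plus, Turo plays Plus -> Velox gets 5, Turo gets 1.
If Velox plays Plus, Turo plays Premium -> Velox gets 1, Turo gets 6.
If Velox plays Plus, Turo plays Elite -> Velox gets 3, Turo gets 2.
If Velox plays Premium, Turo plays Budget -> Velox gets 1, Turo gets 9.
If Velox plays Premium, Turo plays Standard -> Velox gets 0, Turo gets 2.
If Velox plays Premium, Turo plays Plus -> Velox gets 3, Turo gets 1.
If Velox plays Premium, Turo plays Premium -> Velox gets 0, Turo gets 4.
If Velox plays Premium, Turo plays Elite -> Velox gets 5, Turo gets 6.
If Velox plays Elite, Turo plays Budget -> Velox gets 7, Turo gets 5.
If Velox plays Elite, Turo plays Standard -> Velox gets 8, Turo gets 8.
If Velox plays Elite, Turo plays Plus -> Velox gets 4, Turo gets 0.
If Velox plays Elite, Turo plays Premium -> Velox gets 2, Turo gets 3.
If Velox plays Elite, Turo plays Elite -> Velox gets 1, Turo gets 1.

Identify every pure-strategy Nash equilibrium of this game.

For each player, find the best response to each opponent profile; mutual best responses are the pure NE.
Velox against Budget: payoffs 9, 4, 1, 7 → best response Standard.
Velox against Standard: payoffs 4, 1, 0, 8 → best response Elite.
Velox against Plus: payoffs 1, 5, 3, 4 → best response Plus.
Velox against Premium: payoffs 6, 1, 0, 2 → best response Standard.
Velox against Elite: payoffs 2, 3, 5, 1 → best response Premium.
Turo against Standard: payoffs 5, 6, 2, 7, 4 → best response Premium.
Turo against Plus: payoffs 8, 3, 1, 6, 2 → best response Budget.
Turo against Premium: payoffs 9, 2, 1, 4, 6 → best response Budget.
Turo against Elite: payoffs 5, 8, 0, 3, 1 → best response Standard.
Mutual best responses: (Standard, Premium); (Elite, Standard).

The pure Nash equilibria are (Standard, Premium) and (Elite, Standard).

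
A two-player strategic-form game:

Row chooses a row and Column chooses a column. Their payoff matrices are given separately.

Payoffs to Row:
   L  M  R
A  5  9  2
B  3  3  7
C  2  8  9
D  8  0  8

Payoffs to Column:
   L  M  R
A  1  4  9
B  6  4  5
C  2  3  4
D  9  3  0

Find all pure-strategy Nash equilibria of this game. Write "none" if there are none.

For each strategy profile, look for a profitable unilateral deviation.
(A, L): Row can switch to D (5 → 8). Not NE.
(A, M): Column can switch to R (4 → 9). Not NE.
(A, R): Row can switch to B (2 → 7). Not NE.
(B, L): Row can switch to A (3 → 5). Not NE.
(B, M): Row can switch to A (3 → 9). Not NE.
(B, R): Row can switch to C (7 → 9). Not NE.
(C, L): Row can switch to A (2 → 5). Not NE.
(C, M): Row can switch to A (8 → 9). Not NE.
(C, R): Row gets 9, best alternative 8; Column gets 4, best alternative 3. No profitable deviation — NE.
(D, L): Row gets 8, best alternative 5; Column gets 9, best alternative 3. No profitable deviation — NE.
(D, M): Row can switch to A (0 → 9). Not NE.
(D, R): Row can switch to C (8 → 9). Not NE.

(C, R) and (D, L)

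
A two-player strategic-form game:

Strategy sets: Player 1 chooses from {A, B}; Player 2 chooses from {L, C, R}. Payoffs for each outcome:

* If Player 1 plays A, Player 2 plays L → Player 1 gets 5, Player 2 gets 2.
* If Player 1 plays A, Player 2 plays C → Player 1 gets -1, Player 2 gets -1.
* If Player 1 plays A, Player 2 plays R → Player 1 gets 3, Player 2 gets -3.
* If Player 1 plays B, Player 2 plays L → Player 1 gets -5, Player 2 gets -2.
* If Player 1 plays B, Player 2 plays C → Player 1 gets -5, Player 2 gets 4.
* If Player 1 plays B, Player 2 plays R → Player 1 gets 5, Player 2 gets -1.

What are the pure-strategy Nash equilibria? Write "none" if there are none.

The unique pure-strategy Nash equilibrium is (A, L).

Player 1 against L: payoffs 5, -5 → best response A.
Player 1 against C: payoffs -1, -5 → best response A.
Player 1 against R: payoffs 3, 5 → best response B.
Player 2 against A: payoffs 2, -1, -3 → best response L.
Player 2 against B: payoffs -2, 4, -1 → best response C.
Mutual best responses: (A, L).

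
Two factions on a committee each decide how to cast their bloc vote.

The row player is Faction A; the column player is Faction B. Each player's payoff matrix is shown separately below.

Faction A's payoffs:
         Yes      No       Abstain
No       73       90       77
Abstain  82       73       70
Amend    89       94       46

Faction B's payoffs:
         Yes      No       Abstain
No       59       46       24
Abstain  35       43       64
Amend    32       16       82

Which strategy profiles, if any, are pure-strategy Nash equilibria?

There is no pure-strategy Nash equilibrium.

Check each profile: it is a Nash equilibrium iff no player can strictly gain by switching unilaterally.
(No, Yes): Faction A can switch to Abstain (73 → 82). Not NE.
(No, No): Faction A can switch to Amend (90 → 94). Not NE.
(No, Abstain): Faction B can switch to Yes (24 → 59). Not NE.
(Abstain, Yes): Faction A can switch to Amend (82 → 89). Not NE.
(Abstain, No): Faction A can switch to No (73 → 90). Not NE.
(Abstain, Abstain): Faction A can switch to No (70 → 77). Not NE.
(Amend, Yes): Faction B can switch to Abstain (32 → 82). Not NE.
(Amend, No): Faction B can switch to Yes (16 → 32). Not NE.
(Amend, Abstain): Faction A can switch to No (46 → 77). Not NE.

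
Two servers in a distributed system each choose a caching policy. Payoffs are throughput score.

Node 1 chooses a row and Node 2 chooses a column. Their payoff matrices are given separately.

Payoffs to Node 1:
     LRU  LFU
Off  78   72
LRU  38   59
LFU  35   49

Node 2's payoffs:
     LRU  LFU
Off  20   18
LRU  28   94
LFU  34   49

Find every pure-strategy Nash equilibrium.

Node 1 against LRU: payoffs 78, 38, 35 → best response Off.
Node 1 against LFU: payoffs 72, 59, 49 → best response Off.
Node 2 against Off: payoffs 20, 18 → best response LRU.
Node 2 against LRU: payoffs 28, 94 → best response LFU.
Node 2 against LFU: payoffs 34, 49 → best response LFU.
Mutual best responses: (Off, LRU).

(Off, LRU)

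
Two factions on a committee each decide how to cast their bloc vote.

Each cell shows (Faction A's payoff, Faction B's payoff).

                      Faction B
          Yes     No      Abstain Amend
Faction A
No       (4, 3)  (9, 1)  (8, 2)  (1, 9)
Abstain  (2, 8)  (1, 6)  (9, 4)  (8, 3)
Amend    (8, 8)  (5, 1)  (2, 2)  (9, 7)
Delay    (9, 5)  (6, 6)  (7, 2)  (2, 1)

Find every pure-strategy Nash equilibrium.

For each strategy profile, look for a profitable unilateral deviation.
(No, Yes): Faction A can switch to Amend (4 → 8). Not NE.
(No, No): Faction B can switch to Yes (1 → 3). Not NE.
(No, Abstain): Faction A can switch to Abstain (8 → 9). Not NE.
(No, Amend): Faction A can switch to Abstain (1 → 8). Not NE.
(Abstain, Yes): Faction A can switch to No (2 → 4). Not NE.
(Abstain, No): Faction A can switch to No (1 → 9). Not NE.
(Abstain, Abstain): Faction B can switch to Yes (4 → 8). Not NE.
(Abstain, Amend): Faction A can switch to Amend (8 → 9). Not NE.
(Amend, Yes): Faction A can switch to Delay (8 → 9). Not NE.
(Amend, No): Faction A can switch to No (5 → 9). Not NE.
(Amend, Abstain): Faction A can switch to No (2 → 8). Not NE.
(Amend, Amend): Faction B can switch to Yes (7 → 8). Not NE.
(The remaining 4 profiles each have a profitable deviation by the same check.)

This game has no pure Nash equilibrium.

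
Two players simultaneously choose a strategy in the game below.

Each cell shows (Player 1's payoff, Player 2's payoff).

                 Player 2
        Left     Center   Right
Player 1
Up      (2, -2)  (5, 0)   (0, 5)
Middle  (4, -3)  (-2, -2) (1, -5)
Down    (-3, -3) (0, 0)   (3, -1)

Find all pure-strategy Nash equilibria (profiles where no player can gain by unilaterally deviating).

(Up, Left): Player 1 can switch to Middle (2 → 4). Not NE.
(Up, Center): Player 2 can switch to Right (0 → 5). Not NE.
(Up, Right): Player 1 can switch to Middle (0 → 1). Not NE.
(Middle, Left): Player 2 can switch to Center (-3 → -2). Not NE.
(Middle, Center): Player 1 can switch to Up (-2 → 5). Not NE.
(Middle, Right): Player 1 can switch to Down (1 → 3). Not NE.
(The remaining 3 profiles each have a profitable deviation by the same check.)

This game has no pure Nash equilibrium.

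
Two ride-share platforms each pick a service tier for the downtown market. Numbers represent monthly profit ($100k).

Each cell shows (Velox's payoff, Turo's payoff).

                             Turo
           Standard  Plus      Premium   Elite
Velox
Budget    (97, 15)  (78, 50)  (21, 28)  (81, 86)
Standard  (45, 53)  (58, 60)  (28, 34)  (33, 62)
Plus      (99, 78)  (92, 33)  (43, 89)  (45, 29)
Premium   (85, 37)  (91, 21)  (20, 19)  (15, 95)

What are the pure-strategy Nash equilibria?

For each strategy profile, look for a profitable unilateral deviation.
(Budget, Standard): Velox can switch to Plus (97 → 99). Not NE.
(Budget, Plus): Velox can switch to Plus (78 → 92). Not NE.
(Budget, Premium): Velox can switch to Standard (21 → 28). Not NE.
(Budget, Elite): Velox gets 81, best alternative 45; Turo gets 86, best alternative 50. No profitable deviation — NE.
(Standard, Standard): Velox can switch to Budget (45 → 97). Not NE.
(Standard, Plus): Velox can switch to Budget (58 → 78). Not NE.
(Standard, Premium): Velox can switch to Plus (28 → 43). Not NE.
(Standard, Elite): Velox can switch to Budget (33 → 81). Not NE.
(Plus, Standard): Turo can switch to Premium (78 → 89). Not NE.
(Plus, Plus): Turo can switch to Standard (33 → 78). Not NE.
(Plus, Premium): Velox gets 43, best alternative 28; Turo gets 89, best alternative 78. No profitable deviation — NE.
(Plus, Elite): Velox can switch to Budget (45 → 81). Not NE.
(Premium, Standard): Velox can switch to Budget (85 → 97). Not NE.
(Premium, Plus): Velox can switch to Plus (91 → 92). Not NE.
(The remaining 2 profiles each have a profitable deviation by the same check.)

The pure Nash equilibria are (Budget, Elite); (Plus, Premium).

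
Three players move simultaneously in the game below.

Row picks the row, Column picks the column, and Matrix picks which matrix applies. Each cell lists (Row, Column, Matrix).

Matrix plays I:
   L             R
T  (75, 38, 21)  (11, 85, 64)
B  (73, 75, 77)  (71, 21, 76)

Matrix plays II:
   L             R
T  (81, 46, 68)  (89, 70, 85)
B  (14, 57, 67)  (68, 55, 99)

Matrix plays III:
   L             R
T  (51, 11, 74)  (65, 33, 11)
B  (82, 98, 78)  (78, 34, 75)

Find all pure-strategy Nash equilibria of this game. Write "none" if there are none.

(T, R, II), (B, L, III)

Row against (L, I): payoffs 75, 73 → best response T.
Row against (L, II): payoffs 81, 14 → best response T.
Row against (L, III): payoffs 51, 82 → best response B.
Row against (R, I): payoffs 11, 71 → best response B.
Row against (R, II): payoffs 89, 68 → best response T.
Row against (R, III): payoffs 65, 78 → best response B.
Column against (T, I): payoffs 38, 85 → best response R.
Column against (T, II): payoffs 46, 70 → best response R.
Column against (T, III): payoffs 11, 33 → best response R.
Column against (B, I): payoffs 75, 21 → best response L.
Column against (B, II): payoffs 57, 55 → best response L.
Column against (B, III): payoffs 98, 34 → best response L.
Matrix against (T, L): payoffs 21, 68, 74 → best response III.
Matrix against (T, R): payoffs 64, 85, 11 → best response II.
Matrix against (B, L): payoffs 77, 67, 78 → best response III.
Matrix against (B, R): payoffs 76, 99, 75 → best response II.
Mutual best responses: (T, R, II); (B, L, III).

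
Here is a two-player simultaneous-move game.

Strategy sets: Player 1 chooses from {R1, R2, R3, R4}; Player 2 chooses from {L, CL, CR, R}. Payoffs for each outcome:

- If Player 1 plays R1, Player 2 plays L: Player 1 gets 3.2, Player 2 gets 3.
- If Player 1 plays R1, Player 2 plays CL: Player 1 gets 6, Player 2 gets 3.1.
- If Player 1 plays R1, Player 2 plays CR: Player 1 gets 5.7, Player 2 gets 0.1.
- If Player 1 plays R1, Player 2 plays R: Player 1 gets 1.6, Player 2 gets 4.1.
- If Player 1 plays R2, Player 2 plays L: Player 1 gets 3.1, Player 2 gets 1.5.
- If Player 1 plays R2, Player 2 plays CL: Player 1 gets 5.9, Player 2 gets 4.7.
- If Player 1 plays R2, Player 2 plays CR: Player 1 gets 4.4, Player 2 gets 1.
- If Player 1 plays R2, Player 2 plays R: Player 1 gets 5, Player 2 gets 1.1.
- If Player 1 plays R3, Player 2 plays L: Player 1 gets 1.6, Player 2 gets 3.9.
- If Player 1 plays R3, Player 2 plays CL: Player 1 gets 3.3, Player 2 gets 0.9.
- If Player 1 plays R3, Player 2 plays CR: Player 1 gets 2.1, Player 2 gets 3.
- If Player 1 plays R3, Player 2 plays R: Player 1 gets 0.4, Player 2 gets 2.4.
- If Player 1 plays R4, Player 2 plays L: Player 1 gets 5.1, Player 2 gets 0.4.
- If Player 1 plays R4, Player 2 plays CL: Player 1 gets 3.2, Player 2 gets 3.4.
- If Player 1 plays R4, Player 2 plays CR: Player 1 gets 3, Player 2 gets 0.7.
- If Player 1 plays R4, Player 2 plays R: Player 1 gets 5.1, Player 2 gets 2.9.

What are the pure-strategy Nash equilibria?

Player 1 against L: payoffs 3.2, 3.1, 1.6, 5.1 → best response R4.
Player 1 against CL: payoffs 6, 5.9, 3.3, 3.2 → best response R1.
Player 1 against CR: payoffs 5.7, 4.4, 2.1, 3 → best response R1.
Player 1 against R: payoffs 1.6, 5, 0.4, 5.1 → best response R4.
Player 2 against R1: payoffs 3, 3.1, 0.1, 4.1 → best response R.
Player 2 against R2: payoffs 1.5, 4.7, 1, 1.1 → best response CL.
Player 2 against R3: payoffs 3.9, 0.9, 3, 2.4 → best response L.
Player 2 against R4: payoffs 0.4, 3.4, 0.7, 2.9 → best response CL.
No profile is a mutual best response for all players.

There is no pure-strategy Nash equilibrium.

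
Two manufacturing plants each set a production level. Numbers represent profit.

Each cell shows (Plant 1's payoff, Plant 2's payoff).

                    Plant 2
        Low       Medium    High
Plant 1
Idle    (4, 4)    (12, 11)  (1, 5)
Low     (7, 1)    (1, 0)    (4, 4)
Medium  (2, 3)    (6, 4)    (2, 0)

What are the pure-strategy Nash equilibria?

Pure-strategy Nash equilibria: (Idle, Medium) and (Low, High)

(Idle, Low): Plant 1 can switch to Low (4 → 7). Not NE.
(Idle, Medium): Plant 1 gets 12, best alternative 6; Plant 2 gets 11, best alternative 5. No profitable deviation — NE.
(Idle, High): Plant 1 can switch to Low (1 → 4). Not NE.
(Low, Low): Plant 2 can switch to High (1 → 4). Not NE.
(Low, Medium): Plant 1 can switch to Idle (1 → 12). Not NE.
(Low, High): Plant 1 gets 4, best alternative 2; Plant 2 gets 4, best alternative 1. No profitable deviation — NE.
(Medium, Low): Plant 1 can switch to Idle (2 → 4). Not NE.
(Medium, Medium): Plant 1 can switch to Idle (6 → 12). Not NE.
(The remaining 1 profile has a profitable deviation by the same check.)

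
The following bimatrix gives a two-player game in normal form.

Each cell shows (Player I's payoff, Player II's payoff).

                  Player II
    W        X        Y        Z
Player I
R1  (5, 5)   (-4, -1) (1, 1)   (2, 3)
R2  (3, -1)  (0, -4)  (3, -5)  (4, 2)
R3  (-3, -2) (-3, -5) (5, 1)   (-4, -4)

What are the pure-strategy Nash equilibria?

For each strategy profile, look for a profitable unilateral deviation.
(R1, W): Player I gets 5, best alternative 3; Player II gets 5, best alternative 3. No profitable deviation — NE.
(R1, X): Player I can switch to R2 (-4 → 0). Not NE.
(R1, Y): Player I can switch to R2 (1 → 3). Not NE.
(R1, Z): Player I can switch to R2 (2 → 4). Not NE.
(R2, W): Player I can switch to R1 (3 → 5). Not NE.
(R2, X): Player II can switch to W (-4 → -1). Not NE.
(R2, Y): Player I can switch to R3 (3 → 5). Not NE.
(R2, Z): Player I gets 4, best alternative 2; Player II gets 2, best alternative -1. No profitable deviation — NE.
(R3, Y): Player I gets 5, best alternative 3; Player II gets 1, best alternative -2. No profitable deviation — NE.
(The remaining 3 profiles each have a profitable deviation by the same check.)

(R1, W); (R2, Z); (R3, Y)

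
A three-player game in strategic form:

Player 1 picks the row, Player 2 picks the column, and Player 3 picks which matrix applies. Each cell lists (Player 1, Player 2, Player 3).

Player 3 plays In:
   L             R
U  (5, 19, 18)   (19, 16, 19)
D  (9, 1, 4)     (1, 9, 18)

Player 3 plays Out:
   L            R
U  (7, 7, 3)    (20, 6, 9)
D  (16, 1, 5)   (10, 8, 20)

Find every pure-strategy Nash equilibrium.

There is no pure-strategy Nash equilibrium.

(U, L, In): Player 1 can switch to D (5 → 9). Not NE.
(U, L, Out): Player 1 can switch to D (7 → 16). Not NE.
(U, R, In): Player 2 can switch to L (16 → 19). Not NE.
(U, R, Out): Player 2 can switch to L (6 → 7). Not NE.
(D, L, In): Player 2 can switch to R (1 → 9). Not NE.
(D, L, Out): Player 2 can switch to R (1 → 8). Not NE.
(D, R, In): Player 1 can switch to U (1 → 19). Not NE.
(D, R, Out): Player 1 can switch to U (10 → 20). Not NE.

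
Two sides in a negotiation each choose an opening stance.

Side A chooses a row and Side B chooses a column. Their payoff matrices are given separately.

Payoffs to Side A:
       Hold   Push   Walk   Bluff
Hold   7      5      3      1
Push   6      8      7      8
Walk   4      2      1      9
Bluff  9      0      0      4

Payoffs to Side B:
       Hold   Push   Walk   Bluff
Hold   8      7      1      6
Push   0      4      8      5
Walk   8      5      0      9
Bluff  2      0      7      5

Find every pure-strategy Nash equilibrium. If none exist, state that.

(Push, Walk); (Walk, Bluff)

Check each profile: it is a Nash equilibrium iff no player can strictly gain by switching unilaterally.
(Hold, Hold): Side A can switch to Bluff (7 → 9). Not NE.
(Hold, Push): Side A can switch to Push (5 → 8). Not NE.
(Hold, Walk): Side A can switch to Push (3 → 7). Not NE.
(Hold, Bluff): Side A can switch to Push (1 → 8). Not NE.
(Push, Hold): Side A can switch to Hold (6 → 7). Not NE.
(Push, Push): Side B can switch to Walk (4 → 8). Not NE.
(Push, Walk): Side A gets 7, best alternative 3; Side B gets 8, best alternative 5. No profitable deviation — NE.
(Walk, Bluff): Side A gets 9, best alternative 8; Side B gets 9, best alternative 8. No profitable deviation — NE.
(The remaining 8 profiles each have a profitable deviation by the same check.)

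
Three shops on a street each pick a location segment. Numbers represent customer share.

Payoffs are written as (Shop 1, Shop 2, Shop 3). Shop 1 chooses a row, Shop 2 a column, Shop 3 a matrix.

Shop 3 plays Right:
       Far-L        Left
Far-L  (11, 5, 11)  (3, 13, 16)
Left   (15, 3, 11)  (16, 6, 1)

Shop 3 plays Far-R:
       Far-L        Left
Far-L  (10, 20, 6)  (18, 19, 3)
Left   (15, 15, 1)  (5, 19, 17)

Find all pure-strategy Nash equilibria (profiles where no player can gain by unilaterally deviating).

Mark each player's best response to every combination of opponents' strategies; a profile where every player is best-responding is a pure Nash equilibrium.
Shop 1 against (Far-L, Right): payoffs 11, 15 → best response Left.
Shop 1 against (Far-L, Far-R): payoffs 10, 15 → best response Left.
Shop 1 against (Left, Right): payoffs 3, 16 → best response Left.
Shop 1 against (Left, Far-R): payoffs 18, 5 → best response Far-L.
Shop 2 against (Far-L, Right): payoffs 5, 13 → best response Left.
Shop 2 against (Far-L, Far-R): payoffs 20, 19 → best response Far-L.
Shop 2 against (Left, Right): payoffs 3, 6 → best response Left.
Shop 2 against (Left, Far-R): payoffs 15, 19 → best response Left.
Shop 3 against (Far-L, Far-L): payoffs 11, 6 → best response Right.
Shop 3 against (Far-L, Left): payoffs 16, 3 → best response Right.
Shop 3 against (Left, Far-L): payoffs 11, 1 → best response Right.
Shop 3 against (Left, Left): payoffs 1, 17 → best response Far-R.
No profile is a mutual best response for all players.

No pure-strategy Nash equilibrium.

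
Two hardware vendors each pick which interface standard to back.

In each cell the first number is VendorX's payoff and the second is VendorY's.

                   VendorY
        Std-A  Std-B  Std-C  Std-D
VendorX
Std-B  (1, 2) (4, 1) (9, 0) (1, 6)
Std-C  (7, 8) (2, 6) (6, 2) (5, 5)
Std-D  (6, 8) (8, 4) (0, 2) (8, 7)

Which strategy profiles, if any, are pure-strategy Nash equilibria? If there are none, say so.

Mark each player's best response to every combination of opponents' strategies; a profile where every player is best-responding is a pure Nash equilibrium.
VendorX against Std-A: payoffs 1, 7, 6 → best response Std-C.
VendorX against Std-B: payoffs 4, 2, 8 → best response Std-D.
VendorX against Std-C: payoffs 9, 6, 0 → best response Std-B.
VendorX against Std-D: payoffs 1, 5, 8 → best response Std-D.
VendorY against Std-B: payoffs 2, 1, 0, 6 → best response Std-D.
VendorY against Std-C: payoffs 8, 6, 2, 5 → best response Std-A.
VendorY against Std-D: payoffs 8, 4, 2, 7 → best response Std-A.
Mutual best responses: (Std-C, Std-A).

(Std-C, Std-A)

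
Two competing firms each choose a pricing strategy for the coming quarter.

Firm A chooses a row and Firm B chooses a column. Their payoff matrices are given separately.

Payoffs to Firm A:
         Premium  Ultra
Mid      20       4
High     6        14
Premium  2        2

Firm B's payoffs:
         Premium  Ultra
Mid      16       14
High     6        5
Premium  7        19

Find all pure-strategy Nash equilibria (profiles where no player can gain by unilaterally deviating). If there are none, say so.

Pure NE: (Mid, Premium)

Mark each player's best response to every combination of opponents' strategies; a profile where every player is best-responding is a pure Nash equilibrium.
Firm A against Premium: payoffs 20, 6, 2 → best response Mid.
Firm A against Ultra: payoffs 4, 14, 2 → best response High.
Firm B against Mid: payoffs 16, 14 → best response Premium.
Firm B against High: payoffs 6, 5 → best response Premium.
Firm B against Premium: payoffs 7, 19 → best response Ultra.
Mutual best responses: (Mid, Premium).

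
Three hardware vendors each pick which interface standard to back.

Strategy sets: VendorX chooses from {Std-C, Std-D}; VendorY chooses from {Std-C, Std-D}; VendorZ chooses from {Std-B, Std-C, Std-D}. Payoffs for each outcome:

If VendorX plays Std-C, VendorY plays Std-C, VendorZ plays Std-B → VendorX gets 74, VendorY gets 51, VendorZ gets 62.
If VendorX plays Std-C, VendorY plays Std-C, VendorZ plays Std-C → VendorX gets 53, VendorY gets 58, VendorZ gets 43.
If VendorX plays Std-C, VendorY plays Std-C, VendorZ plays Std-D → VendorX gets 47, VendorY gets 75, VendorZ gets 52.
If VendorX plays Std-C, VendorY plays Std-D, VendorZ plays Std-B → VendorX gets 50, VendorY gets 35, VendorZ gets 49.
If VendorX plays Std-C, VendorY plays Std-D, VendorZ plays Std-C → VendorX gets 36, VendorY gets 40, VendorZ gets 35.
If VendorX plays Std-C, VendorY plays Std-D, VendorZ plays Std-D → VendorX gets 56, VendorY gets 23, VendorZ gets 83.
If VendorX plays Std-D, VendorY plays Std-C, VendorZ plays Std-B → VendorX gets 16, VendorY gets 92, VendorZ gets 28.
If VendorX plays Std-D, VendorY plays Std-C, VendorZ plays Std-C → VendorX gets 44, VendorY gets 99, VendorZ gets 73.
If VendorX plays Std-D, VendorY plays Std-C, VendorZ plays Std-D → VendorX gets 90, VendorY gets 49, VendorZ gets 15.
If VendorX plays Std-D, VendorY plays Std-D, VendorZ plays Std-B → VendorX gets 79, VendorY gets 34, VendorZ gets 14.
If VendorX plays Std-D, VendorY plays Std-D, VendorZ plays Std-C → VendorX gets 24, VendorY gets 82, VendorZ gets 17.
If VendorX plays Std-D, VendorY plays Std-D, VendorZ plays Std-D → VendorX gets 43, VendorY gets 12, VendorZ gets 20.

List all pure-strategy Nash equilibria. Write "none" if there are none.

(Std-C, Std-C, Std-B): VendorX gets 74, best alternative 16; VendorY gets 51, best alternative 35; VendorZ gets 62, best alternative 52. No profitable deviation — NE.
(Std-C, Std-C, Std-C): VendorZ can switch to Std-B (43 → 62). Not NE.
(Std-C, Std-C, Std-D): VendorX can switch to Std-D (47 → 90). Not NE.
(Std-C, Std-D, Std-B): VendorX can switch to Std-D (50 → 79). Not NE.
(Std-C, Std-D, Std-C): VendorY can switch to Std-C (40 → 58). Not NE.
(Std-C, Std-D, Std-D): VendorY can switch to Std-C (23 → 75). Not NE.
(Std-D, Std-C, Std-B): VendorX can switch to Std-C (16 → 74). Not NE.
(The remaining 5 profiles each have a profitable deviation by the same check.)

(Std-C, Std-C, Std-B)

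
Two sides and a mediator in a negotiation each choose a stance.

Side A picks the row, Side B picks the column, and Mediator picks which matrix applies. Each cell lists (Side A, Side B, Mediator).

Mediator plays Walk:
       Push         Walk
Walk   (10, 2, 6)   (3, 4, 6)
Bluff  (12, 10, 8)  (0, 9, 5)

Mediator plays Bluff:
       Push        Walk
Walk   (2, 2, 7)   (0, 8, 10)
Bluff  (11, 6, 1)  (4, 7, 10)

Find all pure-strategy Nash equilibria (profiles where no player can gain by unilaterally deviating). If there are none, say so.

Side A against (Push, Walk): payoffs 10, 12 → best response Bluff.
Side A against (Push, Bluff): payoffs 2, 11 → best response Bluff.
Side A against (Walk, Walk): payoffs 3, 0 → best response Walk.
Side A against (Walk, Bluff): payoffs 0, 4 → best response Bluff.
Side B against (Walk, Walk): payoffs 2, 4 → best response Walk.
Side B against (Walk, Bluff): payoffs 2, 8 → best response Walk.
Side B against (Bluff, Walk): payoffs 10, 9 → best response Push.
Side B against (Bluff, Bluff): payoffs 6, 7 → best response Walk.
Mediator against (Walk, Push): payoffs 6, 7 → best response Bluff.
Mediator against (Walk, Walk): payoffs 6, 10 → best response Bluff.
Mediator against (Bluff, Push): payoffs 8, 1 → best response Walk.
Mediator against (Bluff, Walk): payoffs 5, 10 → best response Bluff.
Mutual best responses: (Bluff, Push, Walk); (Bluff, Walk, Bluff).

(Bluff, Push, Walk) and (Bluff, Walk, Bluff)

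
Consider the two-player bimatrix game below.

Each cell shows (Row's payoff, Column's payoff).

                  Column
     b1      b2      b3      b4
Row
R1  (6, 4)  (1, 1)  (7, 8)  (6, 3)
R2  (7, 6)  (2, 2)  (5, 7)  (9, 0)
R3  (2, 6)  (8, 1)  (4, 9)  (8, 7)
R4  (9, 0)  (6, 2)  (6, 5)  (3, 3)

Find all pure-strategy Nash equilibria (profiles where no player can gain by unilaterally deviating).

(R1, b3)

Row against b1: payoffs 6, 7, 2, 9 → best response R4.
Row against b2: payoffs 1, 2, 8, 6 → best response R3.
Row against b3: payoffs 7, 5, 4, 6 → best response R1.
Row against b4: payoffs 6, 9, 8, 3 → best response R2.
Column against R1: payoffs 4, 1, 8, 3 → best response b3.
Column against R2: payoffs 6, 2, 7, 0 → best response b3.
Column against R3: payoffs 6, 1, 9, 7 → best response b3.
Column against R4: payoffs 0, 2, 5, 3 → best response b3.
Mutual best responses: (R1, b3).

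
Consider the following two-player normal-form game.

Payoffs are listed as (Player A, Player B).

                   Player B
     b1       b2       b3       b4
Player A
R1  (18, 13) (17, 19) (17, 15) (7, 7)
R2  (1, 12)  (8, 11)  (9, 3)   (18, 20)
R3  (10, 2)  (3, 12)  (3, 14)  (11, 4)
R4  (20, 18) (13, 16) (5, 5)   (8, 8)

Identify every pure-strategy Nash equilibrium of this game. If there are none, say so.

Pure-strategy Nash equilibria: (R1, b2) and (R2, b4) and (R4, b1)

Player A against b1: payoffs 18, 1, 10, 20 → best response R4.
Player A against b2: payoffs 17, 8, 3, 13 → best response R1.
Player A against b3: payoffs 17, 9, 3, 5 → best response R1.
Player A against b4: payoffs 7, 18, 11, 8 → best response R2.
Player B against R1: payoffs 13, 19, 15, 7 → best response b2.
Player B against R2: payoffs 12, 11, 3, 20 → best response b4.
Player B against R3: payoffs 2, 12, 14, 4 → best response b3.
Player B against R4: payoffs 18, 16, 5, 8 → best response b1.
Mutual best responses: (R1, b2); (R2, b4); (R4, b1).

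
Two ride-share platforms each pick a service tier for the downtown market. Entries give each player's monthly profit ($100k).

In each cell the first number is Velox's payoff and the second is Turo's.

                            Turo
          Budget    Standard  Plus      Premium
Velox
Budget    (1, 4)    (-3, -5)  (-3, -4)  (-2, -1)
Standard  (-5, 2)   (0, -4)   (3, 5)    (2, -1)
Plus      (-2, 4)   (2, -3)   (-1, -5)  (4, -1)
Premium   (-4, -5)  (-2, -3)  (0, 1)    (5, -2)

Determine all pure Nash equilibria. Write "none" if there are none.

(Budget, Budget), (Standard, Plus)

Velox against Budget: payoffs 1, -5, -2, -4 → best response Budget.
Velox against Standard: payoffs -3, 0, 2, -2 → best response Plus.
Velox against Plus: payoffs -3, 3, -1, 0 → best response Standard.
Velox against Premium: payoffs -2, 2, 4, 5 → best response Premium.
Turo against Budget: payoffs 4, -5, -4, -1 → best response Budget.
Turo against Standard: payoffs 2, -4, 5, -1 → best response Plus.
Turo against Plus: payoffs 4, -3, -5, -1 → best response Budget.
Turo against Premium: payoffs -5, -3, 1, -2 → best response Plus.
Mutual best responses: (Budget, Budget); (Standard, Plus).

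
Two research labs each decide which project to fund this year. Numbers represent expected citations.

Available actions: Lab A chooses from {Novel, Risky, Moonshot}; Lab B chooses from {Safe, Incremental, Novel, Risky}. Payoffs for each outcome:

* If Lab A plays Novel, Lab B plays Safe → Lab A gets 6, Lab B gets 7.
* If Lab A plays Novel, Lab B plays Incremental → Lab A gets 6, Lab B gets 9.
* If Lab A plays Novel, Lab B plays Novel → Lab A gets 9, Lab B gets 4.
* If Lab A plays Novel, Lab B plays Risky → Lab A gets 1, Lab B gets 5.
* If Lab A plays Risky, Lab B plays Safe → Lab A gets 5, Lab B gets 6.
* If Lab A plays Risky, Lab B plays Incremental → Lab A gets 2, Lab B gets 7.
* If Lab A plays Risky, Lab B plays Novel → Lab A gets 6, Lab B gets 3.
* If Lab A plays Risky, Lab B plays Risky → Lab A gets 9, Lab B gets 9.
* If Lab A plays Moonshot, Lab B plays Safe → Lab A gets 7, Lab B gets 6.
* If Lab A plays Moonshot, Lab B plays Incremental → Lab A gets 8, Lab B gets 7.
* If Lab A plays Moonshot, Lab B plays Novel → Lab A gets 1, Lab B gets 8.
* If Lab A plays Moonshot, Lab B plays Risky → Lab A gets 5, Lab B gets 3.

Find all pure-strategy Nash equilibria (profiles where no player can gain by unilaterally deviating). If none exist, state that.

Pure NE: (Risky, Risky)

(Novel, Safe): Lab A can switch to Moonshot (6 → 7). Not NE.
(Novel, Incremental): Lab A can switch to Moonshot (6 → 8). Not NE.
(Novel, Novel): Lab B can switch to Safe (4 → 7). Not NE.
(Novel, Risky): Lab A can switch to Risky (1 → 9). Not NE.
(Risky, Safe): Lab A can switch to Novel (5 → 6). Not NE.
(Risky, Incremental): Lab A can switch to Novel (2 → 6). Not NE.
(Risky, Novel): Lab A can switch to Novel (6 → 9). Not NE.
(Risky, Risky): Lab A gets 9, best alternative 5; Lab B gets 9, best alternative 7. No profitable deviation — NE.
(Moonshot, Safe): Lab B can switch to Incremental (6 → 7). Not NE.
(Moonshot, Incremental): Lab B can switch to Novel (7 → 8). Not NE.
(Moonshot, Novel): Lab A can switch to Novel (1 → 9). Not NE.
(The remaining 1 profile has a profitable deviation by the same check.)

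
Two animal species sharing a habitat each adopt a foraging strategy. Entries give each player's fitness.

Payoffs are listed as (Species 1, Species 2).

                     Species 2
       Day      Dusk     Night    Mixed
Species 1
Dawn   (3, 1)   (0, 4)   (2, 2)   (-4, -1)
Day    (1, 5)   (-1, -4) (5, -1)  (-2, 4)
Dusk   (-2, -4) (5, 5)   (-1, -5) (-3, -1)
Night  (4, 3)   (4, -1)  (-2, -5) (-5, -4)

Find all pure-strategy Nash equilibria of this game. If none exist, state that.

(Dusk, Dusk); (Night, Day)

Species 1 against Day: payoffs 3, 1, -2, 4 → best response Night.
Species 1 against Dusk: payoffs 0, -1, 5, 4 → best response Dusk.
Species 1 against Night: payoffs 2, 5, -1, -2 → best response Day.
Species 1 against Mixed: payoffs -4, -2, -3, -5 → best response Day.
Species 2 against Dawn: payoffs 1, 4, 2, -1 → best response Dusk.
Species 2 against Day: payoffs 5, -4, -1, 4 → best response Day.
Species 2 against Dusk: payoffs -4, 5, -5, -1 → best response Dusk.
Species 2 against Night: payoffs 3, -1, -5, -4 → best response Day.
Mutual best responses: (Dusk, Dusk); (Night, Day).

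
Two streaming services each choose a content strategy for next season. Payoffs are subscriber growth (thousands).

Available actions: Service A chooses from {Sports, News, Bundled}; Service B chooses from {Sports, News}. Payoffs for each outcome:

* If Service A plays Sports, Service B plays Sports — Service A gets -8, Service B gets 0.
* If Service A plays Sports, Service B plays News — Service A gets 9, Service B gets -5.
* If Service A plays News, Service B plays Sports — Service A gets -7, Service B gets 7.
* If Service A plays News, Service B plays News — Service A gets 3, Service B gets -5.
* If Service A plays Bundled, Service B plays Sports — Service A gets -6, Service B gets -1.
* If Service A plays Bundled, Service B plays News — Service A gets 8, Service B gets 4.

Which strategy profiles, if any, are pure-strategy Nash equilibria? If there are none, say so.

none

Check each profile: it is a Nash equilibrium iff no player can strictly gain by switching unilaterally.
(Sports, Sports): Service A can switch to News (-8 → -7). Not NE.
(Sports, News): Service B can switch to Sports (-5 → 0). Not NE.
(News, Sports): Service A can switch to Bundled (-7 → -6). Not NE.
(News, News): Service A can switch to Sports (3 → 9). Not NE.
(Bundled, Sports): Service B can switch to News (-1 → 4). Not NE.
(Bundled, News): Service A can switch to Sports (8 → 9). Not NE.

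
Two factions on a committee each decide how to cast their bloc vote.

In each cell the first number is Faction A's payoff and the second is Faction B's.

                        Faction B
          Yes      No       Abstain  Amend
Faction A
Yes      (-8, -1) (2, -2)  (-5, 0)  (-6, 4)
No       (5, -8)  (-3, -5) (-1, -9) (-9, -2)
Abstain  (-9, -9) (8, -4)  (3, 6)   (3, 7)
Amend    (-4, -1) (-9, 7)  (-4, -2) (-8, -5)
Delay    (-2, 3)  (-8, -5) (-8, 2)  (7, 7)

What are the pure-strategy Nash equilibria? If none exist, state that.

The unique pure-strategy Nash equilibrium is (Delay, Amend).

For each player, find the best response to each opponent profile; mutual best responses are the pure NE.
Faction A against Yes: payoffs -8, 5, -9, -4, -2 → best response No.
Faction A against No: payoffs 2, -3, 8, -9, -8 → best response Abstain.
Faction A against Abstain: payoffs -5, -1, 3, -4, -8 → best response Abstain.
Faction A against Amend: payoffs -6, -9, 3, -8, 7 → best response Delay.
Faction B against Yes: payoffs -1, -2, 0, 4 → best response Amend.
Faction B against No: payoffs -8, -5, -9, -2 → best response Amend.
Faction B against Abstain: payoffs -9, -4, 6, 7 → best response Amend.
Faction B against Amend: payoffs -1, 7, -2, -5 → best response No.
Faction B against Delay: payoffs 3, -5, 2, 7 → best response Amend.
Mutual best responses: (Delay, Amend).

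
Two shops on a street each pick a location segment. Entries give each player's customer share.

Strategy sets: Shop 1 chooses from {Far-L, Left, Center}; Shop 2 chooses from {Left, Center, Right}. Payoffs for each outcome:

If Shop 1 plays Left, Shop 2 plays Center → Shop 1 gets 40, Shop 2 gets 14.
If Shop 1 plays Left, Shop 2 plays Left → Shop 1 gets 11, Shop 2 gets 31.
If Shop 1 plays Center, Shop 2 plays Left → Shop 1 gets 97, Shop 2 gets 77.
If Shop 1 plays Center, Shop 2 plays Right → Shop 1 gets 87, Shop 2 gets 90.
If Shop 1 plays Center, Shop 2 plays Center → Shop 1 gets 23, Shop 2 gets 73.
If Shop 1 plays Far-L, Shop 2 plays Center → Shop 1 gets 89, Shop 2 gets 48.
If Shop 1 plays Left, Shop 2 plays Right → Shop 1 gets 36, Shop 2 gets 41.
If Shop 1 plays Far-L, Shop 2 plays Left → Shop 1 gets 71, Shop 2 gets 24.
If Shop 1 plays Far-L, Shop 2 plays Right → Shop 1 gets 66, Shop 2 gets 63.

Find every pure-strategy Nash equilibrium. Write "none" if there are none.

The unique pure-strategy Nash equilibrium is (Center, Right).

For each strategy profile, look for a profitable unilateral deviation.
(Far-L, Left): Shop 1 can switch to Center (71 → 97). Not NE.
(Far-L, Center): Shop 2 can switch to Right (48 → 63). Not NE.
(Far-L, Right): Shop 1 can switch to Center (66 → 87). Not NE.
(Left, Left): Shop 1 can switch to Far-L (11 → 71). Not NE.
(Left, Center): Shop 1 can switch to Far-L (40 → 89). Not NE.
(Left, Right): Shop 1 can switch to Far-L (36 → 66). Not NE.
(Center, Right): Shop 1 gets 87, best alternative 66; Shop 2 gets 90, best alternative 77. No profitable deviation — NE.
(The remaining 2 profiles each have a profitable deviation by the same check.)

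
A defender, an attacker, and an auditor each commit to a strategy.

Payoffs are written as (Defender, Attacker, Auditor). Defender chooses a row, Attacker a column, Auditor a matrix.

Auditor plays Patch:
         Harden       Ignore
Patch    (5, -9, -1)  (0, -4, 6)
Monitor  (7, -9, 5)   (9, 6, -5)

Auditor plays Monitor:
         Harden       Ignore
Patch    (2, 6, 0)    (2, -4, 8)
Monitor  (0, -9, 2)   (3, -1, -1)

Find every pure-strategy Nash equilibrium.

Defender against (Harden, Patch): payoffs 5, 7 → best response Monitor.
Defender against (Harden, Monitor): payoffs 2, 0 → best response Patch.
Defender against (Ignore, Patch): payoffs 0, 9 → best response Monitor.
Defender against (Ignore, Monitor): payoffs 2, 3 → best response Monitor.
Attacker against (Patch, Patch): payoffs -9, -4 → best response Ignore.
Attacker against (Patch, Monitor): payoffs 6, -4 → best response Harden.
Attacker against (Monitor, Patch): payoffs -9, 6 → best response Ignore.
Attacker against (Monitor, Monitor): payoffs -9, -1 → best response Ignore.
Auditor against (Patch, Harden): payoffs -1, 0 → best response Monitor.
Auditor against (Patch, Ignore): payoffs 6, 8 → best response Monitor.
Auditor against (Monitor, Harden): payoffs 5, 2 → best response Patch.
Auditor against (Monitor, Ignore): payoffs -5, -1 → best response Monitor.
Mutual best responses: (Patch, Harden, Monitor); (Monitor, Ignore, Monitor).

Pure-strategy Nash equilibria: (Patch, Harden, Monitor) and (Monitor, Ignore, Monitor)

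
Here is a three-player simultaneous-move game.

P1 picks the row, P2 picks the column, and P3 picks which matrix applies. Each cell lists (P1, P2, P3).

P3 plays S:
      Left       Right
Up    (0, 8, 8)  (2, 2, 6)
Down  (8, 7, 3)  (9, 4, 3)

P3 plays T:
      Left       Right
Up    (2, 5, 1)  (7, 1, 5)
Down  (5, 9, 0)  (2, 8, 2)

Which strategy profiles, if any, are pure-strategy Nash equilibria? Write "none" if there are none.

(Down, Left, S)

(Up, Left, S): P1 can switch to Down (0 → 8). Not NE.
(Up, Left, T): P1 can switch to Down (2 → 5). Not NE.
(Up, Right, S): P1 can switch to Down (2 → 9). Not NE.
(Up, Right, T): P2 can switch to Left (1 → 5). Not NE.
(Down, Left, S): P1 gets 8, best alternative 0; P2 gets 7, best alternative 4; P3 gets 3, best alternative 0. No profitable deviation — NE.
(Down, Left, T): P3 can switch to S (0 → 3). Not NE.
(Down, Right, S): P2 can switch to Left (4 → 7). Not NE.
(Down, Right, T): P1 can switch to Up (2 → 7). Not NE.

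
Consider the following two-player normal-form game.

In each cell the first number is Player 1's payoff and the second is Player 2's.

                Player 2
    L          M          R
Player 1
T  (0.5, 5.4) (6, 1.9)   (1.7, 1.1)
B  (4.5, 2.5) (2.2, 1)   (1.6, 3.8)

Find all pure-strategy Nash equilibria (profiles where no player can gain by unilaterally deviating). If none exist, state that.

(T, L): Player 1 can switch to B (0.5 → 4.5). Not NE.
(T, M): Player 2 can switch to L (1.9 → 5.4). Not NE.
(T, R): Player 2 can switch to L (1.1 → 5.4). Not NE.
(B, L): Player 2 can switch to R (2.5 → 3.8). Not NE.
(B, M): Player 1 can switch to T (2.2 → 6). Not NE.
(B, R): Player 1 can switch to T (1.6 → 1.7). Not NE.

There is no pure-strategy Nash equilibrium.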